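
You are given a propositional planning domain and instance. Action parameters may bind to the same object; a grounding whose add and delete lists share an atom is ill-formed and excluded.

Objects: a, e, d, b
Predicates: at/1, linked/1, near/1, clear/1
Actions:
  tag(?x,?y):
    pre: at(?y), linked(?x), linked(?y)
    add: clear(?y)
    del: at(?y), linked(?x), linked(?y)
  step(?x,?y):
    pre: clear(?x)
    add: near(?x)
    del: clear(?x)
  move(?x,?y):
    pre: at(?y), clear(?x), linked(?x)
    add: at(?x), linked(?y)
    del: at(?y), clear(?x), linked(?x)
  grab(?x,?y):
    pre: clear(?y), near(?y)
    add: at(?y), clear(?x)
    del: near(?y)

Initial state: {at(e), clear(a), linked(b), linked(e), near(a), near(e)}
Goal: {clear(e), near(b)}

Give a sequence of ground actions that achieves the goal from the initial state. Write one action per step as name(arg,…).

1. tag(e,e)  →  {clear(a), clear(e), linked(b), near(a), near(e)}
2. grab(b,a)  →  {at(a), clear(a), clear(b), clear(e), linked(b), near(e)}
3. step(b,a)  →  {at(a), clear(a), clear(e), linked(b), near(b), near(e)}

tag(e,e); grab(b,a); step(b,a)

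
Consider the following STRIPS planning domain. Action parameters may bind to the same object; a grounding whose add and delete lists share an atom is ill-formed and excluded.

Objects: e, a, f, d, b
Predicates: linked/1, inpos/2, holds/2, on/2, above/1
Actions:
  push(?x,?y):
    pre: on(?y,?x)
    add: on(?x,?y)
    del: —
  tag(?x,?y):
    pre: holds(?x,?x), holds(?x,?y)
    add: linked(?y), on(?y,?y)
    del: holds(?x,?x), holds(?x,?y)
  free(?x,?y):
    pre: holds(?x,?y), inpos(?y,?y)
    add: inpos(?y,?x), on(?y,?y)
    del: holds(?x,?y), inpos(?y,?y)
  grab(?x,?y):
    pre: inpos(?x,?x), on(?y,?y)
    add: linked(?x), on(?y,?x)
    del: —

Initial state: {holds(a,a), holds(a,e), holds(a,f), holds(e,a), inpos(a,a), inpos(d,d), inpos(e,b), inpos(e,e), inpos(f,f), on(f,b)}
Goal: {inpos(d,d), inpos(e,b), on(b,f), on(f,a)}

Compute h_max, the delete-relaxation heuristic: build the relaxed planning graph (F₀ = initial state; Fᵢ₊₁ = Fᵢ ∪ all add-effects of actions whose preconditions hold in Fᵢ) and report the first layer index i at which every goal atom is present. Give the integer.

2

F0 = init (10 atoms)
F1 = F0 ∪ {inpos(a,e), inpos(e,a), inpos(f,a), linked(a), linked(e), linked(f), on(a,a), on(b,f), on(e,e), on(f,f)}  (20 atoms)
F2 = F1 ∪ {linked(d), on(a,d), on(a,e), on(a,f), on(e,a), on(e,d), on(e,f), on(f,a), on(f,d), on(f,e)}  (30 atoms)
goal ⊆ F2  ⇒  h_max = 2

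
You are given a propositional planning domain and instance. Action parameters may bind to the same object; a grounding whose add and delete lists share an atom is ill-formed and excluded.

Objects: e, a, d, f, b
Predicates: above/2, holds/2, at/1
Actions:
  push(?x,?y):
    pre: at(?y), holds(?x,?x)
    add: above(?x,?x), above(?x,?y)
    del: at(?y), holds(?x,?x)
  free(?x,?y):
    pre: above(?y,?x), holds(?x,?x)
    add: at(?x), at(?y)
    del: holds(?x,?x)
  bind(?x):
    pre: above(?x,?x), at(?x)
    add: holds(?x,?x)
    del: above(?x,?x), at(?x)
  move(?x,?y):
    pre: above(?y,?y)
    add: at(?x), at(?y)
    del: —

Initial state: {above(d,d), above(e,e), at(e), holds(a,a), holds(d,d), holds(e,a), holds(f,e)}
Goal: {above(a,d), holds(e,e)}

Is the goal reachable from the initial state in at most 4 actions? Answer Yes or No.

1. free(d,d)  →  {above(d,d), above(e,e), at(d), at(e), holds(a,a), holds(e,a), holds(f,e)}
2. push(a,d)  →  {above(a,a), above(a,d), above(d,d), above(e,e), at(e), holds(e,a), holds(f,e)}
3. bind(e)  →  {above(a,a), above(a,d), above(d,d), holds(e,a), holds(e,e), holds(f,e)}
optimal plan length = 3; 3 ≤ 4

Yes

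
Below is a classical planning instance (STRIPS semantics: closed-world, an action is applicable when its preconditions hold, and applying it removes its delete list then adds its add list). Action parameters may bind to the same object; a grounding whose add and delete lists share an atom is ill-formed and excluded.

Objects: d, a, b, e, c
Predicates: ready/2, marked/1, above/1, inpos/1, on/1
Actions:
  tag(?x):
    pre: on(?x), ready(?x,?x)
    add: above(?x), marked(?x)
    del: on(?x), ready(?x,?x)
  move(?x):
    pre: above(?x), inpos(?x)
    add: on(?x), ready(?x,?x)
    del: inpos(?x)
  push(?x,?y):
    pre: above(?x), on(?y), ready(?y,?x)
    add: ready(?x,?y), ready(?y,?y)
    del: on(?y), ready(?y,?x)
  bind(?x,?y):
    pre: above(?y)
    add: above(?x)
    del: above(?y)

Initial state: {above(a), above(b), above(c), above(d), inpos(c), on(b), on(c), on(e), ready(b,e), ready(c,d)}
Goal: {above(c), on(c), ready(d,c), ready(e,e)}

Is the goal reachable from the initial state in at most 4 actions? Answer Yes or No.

1. push(d,c)  →  {above(a), above(b), above(c), above(d), inpos(c), on(b), on(e), ready(b,e), ready(c,c), ready(d,c)}
2. move(c)  →  {above(a), above(b), above(c), above(d), on(b), on(c), on(e), ready(b,e), ready(c,c), ready(d,c)}
3. bind(e,d)  →  {above(a), above(b), above(c), above(e), on(b), on(c), on(e), ready(b,e), ready(c,c), ready(d,c)}
4. push(e,b)  →  {above(a), above(b), above(c), above(e), on(c), on(e), ready(b,b), ready(c,c), ready(d,c), ready(e,b)}
5. push(b,e)  →  {above(a), above(b), above(c), above(e), on(c), ready(b,b), ready(b,e), ready(c,c), ready(d,c), ready(e,e)}
optimal plan length = 5; 5 > 4

No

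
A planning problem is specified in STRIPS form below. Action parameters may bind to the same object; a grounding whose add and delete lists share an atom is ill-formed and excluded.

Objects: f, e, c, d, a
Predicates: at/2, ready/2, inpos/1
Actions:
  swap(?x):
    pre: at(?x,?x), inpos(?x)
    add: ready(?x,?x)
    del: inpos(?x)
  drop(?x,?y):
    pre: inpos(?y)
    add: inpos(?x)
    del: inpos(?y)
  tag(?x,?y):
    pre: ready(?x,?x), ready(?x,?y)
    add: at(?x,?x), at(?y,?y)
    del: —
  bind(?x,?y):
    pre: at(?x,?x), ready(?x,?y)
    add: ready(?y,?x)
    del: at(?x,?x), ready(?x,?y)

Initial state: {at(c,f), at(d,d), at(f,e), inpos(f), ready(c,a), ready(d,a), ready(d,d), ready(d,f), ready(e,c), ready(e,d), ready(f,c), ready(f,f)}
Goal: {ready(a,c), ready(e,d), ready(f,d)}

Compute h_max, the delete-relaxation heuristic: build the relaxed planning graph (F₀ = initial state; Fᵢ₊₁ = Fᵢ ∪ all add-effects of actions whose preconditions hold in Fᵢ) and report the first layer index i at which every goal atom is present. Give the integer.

2

F0 = init (12 atoms)
F1 = F0 ∪ {at(a,a), at(c,c), at(f,f), inpos(a), inpos(c), inpos(d), inpos(e), ready(a,d), ready(f,d)}  (21 atoms)
F2 = F1 ∪ {ready(a,a), ready(a,c), ready(c,c), ready(c,f)}  (25 atoms)
goal ⊆ F2  ⇒  h_max = 2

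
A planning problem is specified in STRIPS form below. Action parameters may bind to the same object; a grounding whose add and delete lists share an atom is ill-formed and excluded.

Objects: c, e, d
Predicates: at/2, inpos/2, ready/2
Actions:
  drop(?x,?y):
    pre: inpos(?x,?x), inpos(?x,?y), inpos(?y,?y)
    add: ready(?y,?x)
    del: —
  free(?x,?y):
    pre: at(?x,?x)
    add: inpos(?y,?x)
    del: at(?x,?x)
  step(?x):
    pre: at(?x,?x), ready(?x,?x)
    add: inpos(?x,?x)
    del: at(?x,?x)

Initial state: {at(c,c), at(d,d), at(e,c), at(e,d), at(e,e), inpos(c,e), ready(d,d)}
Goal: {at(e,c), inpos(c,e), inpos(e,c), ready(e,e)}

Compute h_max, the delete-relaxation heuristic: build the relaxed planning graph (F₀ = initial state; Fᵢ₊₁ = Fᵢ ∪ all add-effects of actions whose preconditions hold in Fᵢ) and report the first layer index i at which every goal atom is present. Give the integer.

2

F0 = init (7 atoms)
F1 = F0 ∪ {inpos(c,c), inpos(c,d), inpos(d,c), inpos(d,d), inpos(d,e), inpos(e,c), inpos(e,d), inpos(e,e)}  (15 atoms)
F2 = F1 ∪ {ready(c,c), ready(c,d), ready(c,e), ready(d,c), ready(d,e), ready(e,c), ready(e,d), ready(e,e)}  (23 atoms)
goal ⊆ F2  ⇒  h_max = 2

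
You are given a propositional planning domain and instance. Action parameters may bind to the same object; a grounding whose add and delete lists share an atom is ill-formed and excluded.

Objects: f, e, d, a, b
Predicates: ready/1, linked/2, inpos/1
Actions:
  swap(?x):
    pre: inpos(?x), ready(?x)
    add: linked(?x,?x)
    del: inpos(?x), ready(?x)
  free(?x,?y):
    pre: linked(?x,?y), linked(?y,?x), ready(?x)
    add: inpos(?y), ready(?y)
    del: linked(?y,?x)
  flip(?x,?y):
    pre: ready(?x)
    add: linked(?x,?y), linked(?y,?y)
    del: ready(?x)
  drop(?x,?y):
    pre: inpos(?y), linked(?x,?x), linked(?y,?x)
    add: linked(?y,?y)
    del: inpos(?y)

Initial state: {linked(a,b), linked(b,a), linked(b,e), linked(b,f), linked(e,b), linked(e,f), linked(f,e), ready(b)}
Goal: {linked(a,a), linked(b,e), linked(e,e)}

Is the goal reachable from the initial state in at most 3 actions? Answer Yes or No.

Yes

1. free(b,e)  →  {inpos(e), linked(a,b), linked(b,a), linked(b,e), linked(b,f), linked(e,f), linked(f,e), ready(b), ready(e)}
2. swap(e)  →  {linked(a,b), linked(b,a), linked(b,e), linked(b,f), linked(e,e), linked(e,f), linked(f,e), ready(b)}
3. flip(b,a)  →  {linked(a,a), linked(a,b), linked(b,a), linked(b,e), linked(b,f), linked(e,e), linked(e,f), linked(f,e)}
optimal plan length = 3; 3 ≤ 3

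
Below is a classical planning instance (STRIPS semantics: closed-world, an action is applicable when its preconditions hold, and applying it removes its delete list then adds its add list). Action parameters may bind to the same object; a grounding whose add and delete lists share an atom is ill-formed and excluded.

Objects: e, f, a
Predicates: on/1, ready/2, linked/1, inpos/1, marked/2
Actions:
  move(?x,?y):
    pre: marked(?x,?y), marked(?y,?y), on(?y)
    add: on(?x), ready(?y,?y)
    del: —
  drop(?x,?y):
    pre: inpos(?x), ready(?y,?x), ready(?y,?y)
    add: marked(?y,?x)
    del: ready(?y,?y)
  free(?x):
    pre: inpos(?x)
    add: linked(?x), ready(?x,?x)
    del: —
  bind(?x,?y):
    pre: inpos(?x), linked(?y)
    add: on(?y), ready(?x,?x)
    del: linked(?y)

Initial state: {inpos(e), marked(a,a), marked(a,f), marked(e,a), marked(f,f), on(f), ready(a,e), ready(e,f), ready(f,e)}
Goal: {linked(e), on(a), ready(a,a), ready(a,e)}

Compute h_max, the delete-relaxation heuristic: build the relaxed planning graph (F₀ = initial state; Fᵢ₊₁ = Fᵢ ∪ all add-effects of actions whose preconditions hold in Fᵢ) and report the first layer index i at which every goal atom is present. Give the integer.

2

F0 = init (9 atoms)
F1 = F0 ∪ {linked(e), on(a), ready(e,e), ready(f,f)}  (13 atoms)
F2 = F1 ∪ {marked(e,e), marked(f,e), on(e), ready(a,a)}  (17 atoms)
goal ⊆ F2  ⇒  h_max = 2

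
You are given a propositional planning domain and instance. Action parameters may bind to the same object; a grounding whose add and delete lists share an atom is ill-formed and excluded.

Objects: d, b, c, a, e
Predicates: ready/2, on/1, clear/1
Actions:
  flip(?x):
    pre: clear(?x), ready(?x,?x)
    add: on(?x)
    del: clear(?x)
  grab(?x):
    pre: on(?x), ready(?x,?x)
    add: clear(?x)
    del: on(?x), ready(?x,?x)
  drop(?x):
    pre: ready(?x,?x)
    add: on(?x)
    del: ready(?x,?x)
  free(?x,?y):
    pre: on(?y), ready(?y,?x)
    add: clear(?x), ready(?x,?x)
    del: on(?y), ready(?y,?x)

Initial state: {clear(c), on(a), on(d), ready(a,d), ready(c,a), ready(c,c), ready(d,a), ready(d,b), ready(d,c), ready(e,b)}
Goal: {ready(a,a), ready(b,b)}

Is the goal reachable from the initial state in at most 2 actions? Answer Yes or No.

1. flip(c)  →  {on(a), on(c), on(d), ready(a,d), ready(c,a), ready(c,c), ready(d,a), ready(d,b), ready(d,c), ready(e,b)}
2. free(b,d)  →  {clear(b), on(a), on(c), ready(a,d), ready(b,b), ready(c,a), ready(c,c), ready(d,a), ready(d,c), ready(e,b)}
3. free(a,c)  →  {clear(a), clear(b), on(a), ready(a,a), ready(a,d), ready(b,b), ready(c,c), ready(d,a), ready(d,c), ready(e,b)}
optimal plan length = 3; 3 > 2

No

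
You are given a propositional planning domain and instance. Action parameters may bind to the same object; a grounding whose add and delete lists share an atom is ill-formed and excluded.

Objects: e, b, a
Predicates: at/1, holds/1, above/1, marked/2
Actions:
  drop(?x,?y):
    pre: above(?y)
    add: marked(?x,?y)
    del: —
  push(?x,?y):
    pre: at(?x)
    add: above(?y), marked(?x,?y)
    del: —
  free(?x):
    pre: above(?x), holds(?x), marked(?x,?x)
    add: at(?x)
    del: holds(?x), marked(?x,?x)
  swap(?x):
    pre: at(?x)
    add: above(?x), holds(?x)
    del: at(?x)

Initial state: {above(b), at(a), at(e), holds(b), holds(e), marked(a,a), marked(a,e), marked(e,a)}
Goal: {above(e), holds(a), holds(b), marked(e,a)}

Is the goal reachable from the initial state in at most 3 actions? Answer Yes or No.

Yes

1. push(e,e)  →  {above(b), above(e), at(a), at(e), holds(b), holds(e), marked(a,a), marked(a,e), marked(e,a), marked(e,e)}
2. swap(a)  →  {above(a), above(b), above(e), at(e), holds(a), holds(b), holds(e), marked(a,a), marked(a,e), marked(e,a), marked(e,e)}
optimal plan length = 2; 2 ≤ 3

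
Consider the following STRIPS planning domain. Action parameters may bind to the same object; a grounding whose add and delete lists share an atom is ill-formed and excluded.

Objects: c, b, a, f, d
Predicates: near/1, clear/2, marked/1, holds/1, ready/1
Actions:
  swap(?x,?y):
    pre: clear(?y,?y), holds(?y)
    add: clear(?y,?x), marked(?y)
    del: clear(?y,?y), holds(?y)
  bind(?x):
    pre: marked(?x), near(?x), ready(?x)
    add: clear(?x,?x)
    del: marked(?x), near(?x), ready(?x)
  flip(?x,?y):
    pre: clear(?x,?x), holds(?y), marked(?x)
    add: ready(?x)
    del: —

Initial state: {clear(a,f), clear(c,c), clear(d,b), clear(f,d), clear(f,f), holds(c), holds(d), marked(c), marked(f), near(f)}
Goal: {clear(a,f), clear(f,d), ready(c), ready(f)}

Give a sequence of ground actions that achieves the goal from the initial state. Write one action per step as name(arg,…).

flip(c,c); flip(f,c)

1. flip(c,c)  →  {clear(a,f), clear(c,c), clear(d,b), clear(f,d), clear(f,f), holds(c), holds(d), marked(c), marked(f), near(f), ready(c)}
2. flip(f,c)  →  {clear(a,f), clear(c,c), clear(d,b), clear(f,d), clear(f,f), holds(c), holds(d), marked(c), marked(f), near(f), ready(c), ready(f)}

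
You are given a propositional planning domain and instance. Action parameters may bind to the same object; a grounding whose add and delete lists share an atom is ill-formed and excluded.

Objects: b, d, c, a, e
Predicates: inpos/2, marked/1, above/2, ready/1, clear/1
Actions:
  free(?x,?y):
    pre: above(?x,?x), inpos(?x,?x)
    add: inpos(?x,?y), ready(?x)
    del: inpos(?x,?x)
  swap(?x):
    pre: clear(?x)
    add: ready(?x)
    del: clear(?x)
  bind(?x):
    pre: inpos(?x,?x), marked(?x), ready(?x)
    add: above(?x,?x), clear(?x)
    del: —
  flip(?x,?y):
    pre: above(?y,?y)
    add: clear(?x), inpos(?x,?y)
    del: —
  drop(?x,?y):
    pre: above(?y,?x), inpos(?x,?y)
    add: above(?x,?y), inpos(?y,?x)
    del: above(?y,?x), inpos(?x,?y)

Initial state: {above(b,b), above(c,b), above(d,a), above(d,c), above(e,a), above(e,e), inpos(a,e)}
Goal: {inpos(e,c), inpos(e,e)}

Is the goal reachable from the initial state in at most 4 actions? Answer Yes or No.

1. flip(e,e)  →  {above(b,b), above(c,b), above(d,a), above(d,c), above(e,a), above(e,e), clear(e), inpos(a,e), inpos(e,e)}
2. free(e,c)  →  {above(b,b), above(c,b), above(d,a), above(d,c), above(e,a), above(e,e), clear(e), inpos(a,e), inpos(e,c), ready(e)}
3. flip(e,e)  →  {above(b,b), above(c,b), above(d,a), above(d,c), above(e,a), above(e,e), clear(e), inpos(a,e), inpos(e,c), inpos(e,e), ready(e)}
optimal plan length = 3; 3 ≤ 4

Yes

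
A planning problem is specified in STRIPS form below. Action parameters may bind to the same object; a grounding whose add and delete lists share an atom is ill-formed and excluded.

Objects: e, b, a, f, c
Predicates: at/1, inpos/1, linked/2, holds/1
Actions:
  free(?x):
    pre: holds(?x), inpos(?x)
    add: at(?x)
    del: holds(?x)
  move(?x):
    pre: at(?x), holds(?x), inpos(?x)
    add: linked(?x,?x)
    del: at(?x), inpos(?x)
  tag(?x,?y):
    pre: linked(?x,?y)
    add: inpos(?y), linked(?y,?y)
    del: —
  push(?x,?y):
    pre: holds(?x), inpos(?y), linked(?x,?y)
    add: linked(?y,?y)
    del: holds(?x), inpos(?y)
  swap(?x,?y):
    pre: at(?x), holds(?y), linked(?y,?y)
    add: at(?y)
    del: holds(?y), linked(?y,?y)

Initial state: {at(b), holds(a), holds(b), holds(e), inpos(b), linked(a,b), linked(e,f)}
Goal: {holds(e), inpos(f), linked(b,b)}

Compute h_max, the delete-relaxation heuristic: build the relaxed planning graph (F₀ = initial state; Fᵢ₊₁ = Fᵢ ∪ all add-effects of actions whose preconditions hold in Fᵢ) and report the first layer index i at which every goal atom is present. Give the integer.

1

F0 = init (7 atoms)
F1 = F0 ∪ {inpos(f), linked(b,b), linked(f,f)}  (10 atoms)
goal ⊆ F1  ⇒  h_max = 1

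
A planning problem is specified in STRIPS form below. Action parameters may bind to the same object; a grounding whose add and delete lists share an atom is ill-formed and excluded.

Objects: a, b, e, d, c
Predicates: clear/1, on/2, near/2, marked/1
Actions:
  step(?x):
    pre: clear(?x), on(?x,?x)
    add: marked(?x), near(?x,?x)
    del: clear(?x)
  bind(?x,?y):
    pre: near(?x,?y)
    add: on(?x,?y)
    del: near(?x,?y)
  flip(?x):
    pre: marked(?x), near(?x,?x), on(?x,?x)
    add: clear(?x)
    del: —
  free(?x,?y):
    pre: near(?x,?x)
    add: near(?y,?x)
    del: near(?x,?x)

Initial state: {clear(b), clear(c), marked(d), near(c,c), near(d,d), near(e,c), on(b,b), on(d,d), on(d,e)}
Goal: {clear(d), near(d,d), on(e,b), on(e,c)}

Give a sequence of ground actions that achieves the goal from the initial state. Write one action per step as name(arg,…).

1. step(b)  →  {clear(c), marked(b), marked(d), near(b,b), near(c,c), near(d,d), near(e,c), on(b,b), on(d,d), on(d,e)}
2. bind(e,c)  →  {clear(c), marked(b), marked(d), near(b,b), near(c,c), near(d,d), on(b,b), on(d,d), on(d,e), on(e,c)}
3. flip(d)  →  {clear(c), clear(d), marked(b), marked(d), near(b,b), near(c,c), near(d,d), on(b,b), on(d,d), on(d,e), on(e,c)}
4. free(b,e)  →  {clear(c), clear(d), marked(b), marked(d), near(c,c), near(d,d), near(e,b), on(b,b), on(d,d), on(d,e), on(e,c)}
5. bind(e,b)  →  {clear(c), clear(d), marked(b), marked(d), near(c,c), near(d,d), on(b,b), on(d,d), on(d,e), on(e,b), on(e,c)}

step(b); bind(e,c); flip(d); free(b,e); bind(e,b)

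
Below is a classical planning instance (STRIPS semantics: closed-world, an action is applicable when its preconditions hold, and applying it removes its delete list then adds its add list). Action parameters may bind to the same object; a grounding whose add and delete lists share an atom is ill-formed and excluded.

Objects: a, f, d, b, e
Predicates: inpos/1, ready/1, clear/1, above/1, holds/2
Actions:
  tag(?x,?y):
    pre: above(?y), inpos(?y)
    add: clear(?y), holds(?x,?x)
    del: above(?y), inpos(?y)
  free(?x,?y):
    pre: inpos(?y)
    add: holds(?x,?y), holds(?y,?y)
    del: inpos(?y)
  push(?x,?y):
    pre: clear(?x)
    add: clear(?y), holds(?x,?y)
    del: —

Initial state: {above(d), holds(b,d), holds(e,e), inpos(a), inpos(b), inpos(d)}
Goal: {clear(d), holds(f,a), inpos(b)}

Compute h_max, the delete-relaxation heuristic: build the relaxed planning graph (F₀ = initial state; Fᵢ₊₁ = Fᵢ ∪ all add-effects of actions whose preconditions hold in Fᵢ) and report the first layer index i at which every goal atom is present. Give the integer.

1

F0 = init (6 atoms)
F1 = F0 ∪ {clear(d), holds(a,a), holds(a,b), holds(a,d), holds(b,a), holds(b,b), holds(d,a), holds(d,b), holds(d,d), holds(e,a), holds(e,b), holds(e,d), holds(f,a), holds(f,b), holds(f,d), holds(f,f)}  (22 atoms)
goal ⊆ F1  ⇒  h_max = 1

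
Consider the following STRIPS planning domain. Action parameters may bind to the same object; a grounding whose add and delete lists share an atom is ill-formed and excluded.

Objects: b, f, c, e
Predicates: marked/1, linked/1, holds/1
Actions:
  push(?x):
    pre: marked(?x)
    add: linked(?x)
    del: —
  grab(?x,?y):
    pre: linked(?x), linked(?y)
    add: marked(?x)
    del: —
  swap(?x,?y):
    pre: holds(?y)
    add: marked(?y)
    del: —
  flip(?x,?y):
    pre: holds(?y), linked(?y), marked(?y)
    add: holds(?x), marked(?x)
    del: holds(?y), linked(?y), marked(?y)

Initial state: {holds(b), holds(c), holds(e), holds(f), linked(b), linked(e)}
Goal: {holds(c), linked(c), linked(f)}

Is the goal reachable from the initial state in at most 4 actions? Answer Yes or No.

Yes

1. swap(b,f)  →  {holds(b), holds(c), holds(e), holds(f), linked(b), linked(e), marked(f)}
2. push(f)  →  {holds(b), holds(c), holds(e), holds(f), linked(b), linked(e), linked(f), marked(f)}
3. swap(b,c)  →  {holds(b), holds(c), holds(e), holds(f), linked(b), linked(e), linked(f), marked(c), marked(f)}
4. push(c)  →  {holds(b), holds(c), holds(e), holds(f), linked(b), linked(c), linked(e), linked(f), marked(c), marked(f)}
optimal plan length = 4; 4 ≤ 4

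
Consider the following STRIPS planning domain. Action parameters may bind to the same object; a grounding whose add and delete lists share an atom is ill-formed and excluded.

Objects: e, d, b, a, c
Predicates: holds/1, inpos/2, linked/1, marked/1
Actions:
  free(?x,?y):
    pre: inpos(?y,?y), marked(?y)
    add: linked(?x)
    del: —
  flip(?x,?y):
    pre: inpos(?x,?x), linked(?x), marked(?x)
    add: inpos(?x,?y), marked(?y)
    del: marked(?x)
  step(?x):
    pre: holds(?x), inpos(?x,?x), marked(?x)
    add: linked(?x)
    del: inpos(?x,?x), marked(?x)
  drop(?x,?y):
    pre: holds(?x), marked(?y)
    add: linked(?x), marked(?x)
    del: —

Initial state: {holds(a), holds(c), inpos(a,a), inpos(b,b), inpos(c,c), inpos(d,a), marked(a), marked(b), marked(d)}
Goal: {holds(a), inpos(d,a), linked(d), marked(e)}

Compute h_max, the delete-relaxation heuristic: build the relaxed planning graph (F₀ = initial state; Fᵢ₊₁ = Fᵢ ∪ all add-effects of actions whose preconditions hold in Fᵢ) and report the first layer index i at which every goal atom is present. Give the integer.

F0 = init (9 atoms)
F1 = F0 ∪ {linked(a), linked(b), linked(c), linked(d), linked(e), marked(c)}  (15 atoms)
F2 = F1 ∪ {inpos(a,b), inpos(a,c), inpos(a,d), inpos(a,e), inpos(b,a), inpos(b,c), inpos(b,d), inpos(b,e), inpos(c,a), inpos(c,b), inpos(c,d), inpos(c,e), marked(e)}  (28 atoms)
goal ⊆ F2  ⇒  h_max = 2

2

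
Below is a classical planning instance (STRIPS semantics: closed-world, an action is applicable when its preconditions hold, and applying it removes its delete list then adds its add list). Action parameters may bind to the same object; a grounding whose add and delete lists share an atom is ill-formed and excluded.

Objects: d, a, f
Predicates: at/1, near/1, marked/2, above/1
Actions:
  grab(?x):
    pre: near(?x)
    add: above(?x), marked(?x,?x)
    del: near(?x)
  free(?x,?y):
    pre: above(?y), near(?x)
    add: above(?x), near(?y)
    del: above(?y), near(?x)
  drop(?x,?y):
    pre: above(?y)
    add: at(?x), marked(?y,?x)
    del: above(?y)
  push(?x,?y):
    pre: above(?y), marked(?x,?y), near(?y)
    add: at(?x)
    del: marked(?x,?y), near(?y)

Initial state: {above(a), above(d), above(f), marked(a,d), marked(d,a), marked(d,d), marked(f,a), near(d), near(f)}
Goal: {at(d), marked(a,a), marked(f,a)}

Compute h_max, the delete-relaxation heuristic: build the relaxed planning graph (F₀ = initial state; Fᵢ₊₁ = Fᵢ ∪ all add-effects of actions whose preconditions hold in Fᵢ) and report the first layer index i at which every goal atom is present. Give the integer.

1

F0 = init (9 atoms)
F1 = F0 ∪ {at(a), at(d), at(f), marked(a,a), marked(a,f), marked(d,f), marked(f,d), marked(f,f), near(a)}  (18 atoms)
goal ⊆ F1  ⇒  h_max = 1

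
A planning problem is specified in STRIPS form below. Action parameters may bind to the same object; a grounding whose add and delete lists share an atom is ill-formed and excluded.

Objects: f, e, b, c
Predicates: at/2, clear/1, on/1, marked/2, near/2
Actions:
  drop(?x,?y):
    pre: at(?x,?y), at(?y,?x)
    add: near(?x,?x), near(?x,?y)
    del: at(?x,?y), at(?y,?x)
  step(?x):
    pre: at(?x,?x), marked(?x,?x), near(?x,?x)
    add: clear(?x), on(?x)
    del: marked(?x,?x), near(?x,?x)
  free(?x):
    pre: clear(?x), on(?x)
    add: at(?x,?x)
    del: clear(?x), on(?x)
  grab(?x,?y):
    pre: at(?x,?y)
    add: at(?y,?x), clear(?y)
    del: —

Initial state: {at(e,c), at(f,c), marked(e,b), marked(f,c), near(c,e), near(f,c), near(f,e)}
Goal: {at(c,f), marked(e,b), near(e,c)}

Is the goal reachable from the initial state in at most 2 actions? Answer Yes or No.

1. grab(f,c)  →  {at(c,f), at(e,c), at(f,c), clear(c), marked(e,b), marked(f,c), near(c,e), near(f,c), near(f,e)}
2. grab(e,c)  →  {at(c,e), at(c,f), at(e,c), at(f,c), clear(c), marked(e,b), marked(f,c), near(c,e), near(f,c), near(f,e)}
3. drop(e,c)  →  {at(c,f), at(f,c), clear(c), marked(e,b), marked(f,c), near(c,e), near(e,c), near(e,e), near(f,c), near(f,e)}
optimal plan length = 3; 3 > 2

No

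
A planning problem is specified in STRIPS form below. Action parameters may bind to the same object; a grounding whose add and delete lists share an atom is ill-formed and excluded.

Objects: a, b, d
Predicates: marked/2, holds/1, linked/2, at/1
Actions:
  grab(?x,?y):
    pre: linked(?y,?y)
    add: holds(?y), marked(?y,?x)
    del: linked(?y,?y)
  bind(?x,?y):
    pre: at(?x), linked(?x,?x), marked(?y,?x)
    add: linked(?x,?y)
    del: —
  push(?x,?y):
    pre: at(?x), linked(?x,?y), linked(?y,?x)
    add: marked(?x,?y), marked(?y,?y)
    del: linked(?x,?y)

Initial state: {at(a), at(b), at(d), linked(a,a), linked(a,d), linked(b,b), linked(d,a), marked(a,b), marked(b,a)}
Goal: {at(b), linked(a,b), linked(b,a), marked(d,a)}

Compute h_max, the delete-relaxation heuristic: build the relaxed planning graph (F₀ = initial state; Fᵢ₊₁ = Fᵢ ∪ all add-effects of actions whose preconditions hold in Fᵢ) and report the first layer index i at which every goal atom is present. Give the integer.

1

F0 = init (9 atoms)
F1 = F0 ∪ {holds(a), holds(b), linked(a,b), linked(b,a), marked(a,a), marked(a,d), marked(b,b), marked(b,d), marked(d,a), marked(d,d)}  (19 atoms)
goal ⊆ F1  ⇒  h_max = 1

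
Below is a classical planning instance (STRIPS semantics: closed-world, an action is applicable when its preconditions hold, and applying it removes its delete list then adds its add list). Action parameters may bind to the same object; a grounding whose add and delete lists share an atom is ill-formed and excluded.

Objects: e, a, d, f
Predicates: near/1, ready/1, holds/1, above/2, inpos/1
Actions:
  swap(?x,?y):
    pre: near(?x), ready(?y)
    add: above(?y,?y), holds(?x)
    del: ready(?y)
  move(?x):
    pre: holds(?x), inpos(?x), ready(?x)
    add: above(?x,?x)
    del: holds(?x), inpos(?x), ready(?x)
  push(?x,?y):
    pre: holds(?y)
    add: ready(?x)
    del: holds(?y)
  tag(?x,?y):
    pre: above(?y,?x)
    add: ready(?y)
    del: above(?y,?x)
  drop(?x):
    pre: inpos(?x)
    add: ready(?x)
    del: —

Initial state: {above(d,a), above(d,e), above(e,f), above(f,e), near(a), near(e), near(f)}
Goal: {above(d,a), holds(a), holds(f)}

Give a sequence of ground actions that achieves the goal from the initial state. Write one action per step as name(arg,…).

1. tag(e,d)  →  {above(d,a), above(e,f), above(f,e), near(a), near(e), near(f), ready(d)}
2. swap(a,d)  →  {above(d,a), above(d,d), above(e,f), above(f,e), holds(a), near(a), near(e), near(f)}
3. tag(e,f)  →  {above(d,a), above(d,d), above(e,f), holds(a), near(a), near(e), near(f), ready(f)}
4. swap(f,f)  →  {above(d,a), above(d,d), above(e,f), above(f,f), holds(a), holds(f), near(a), near(e), near(f)}

tag(e,d); swap(a,d); tag(e,f); swap(f,f)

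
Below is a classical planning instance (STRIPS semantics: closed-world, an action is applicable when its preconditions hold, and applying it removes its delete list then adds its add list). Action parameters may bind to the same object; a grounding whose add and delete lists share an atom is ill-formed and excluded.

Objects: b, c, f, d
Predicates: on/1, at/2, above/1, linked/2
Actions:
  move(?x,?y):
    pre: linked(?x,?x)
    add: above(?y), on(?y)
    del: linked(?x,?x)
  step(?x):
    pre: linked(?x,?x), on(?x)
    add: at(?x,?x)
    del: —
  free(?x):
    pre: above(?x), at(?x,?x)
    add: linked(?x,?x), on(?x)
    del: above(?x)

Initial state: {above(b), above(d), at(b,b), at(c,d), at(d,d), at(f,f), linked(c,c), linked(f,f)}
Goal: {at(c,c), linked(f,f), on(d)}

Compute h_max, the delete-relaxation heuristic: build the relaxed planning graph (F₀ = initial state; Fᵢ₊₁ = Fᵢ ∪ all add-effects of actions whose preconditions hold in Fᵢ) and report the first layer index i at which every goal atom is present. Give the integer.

F0 = init (8 atoms)
F1 = F0 ∪ {above(c), above(f), linked(b,b), linked(d,d), on(b), on(c), on(d), on(f)}  (16 atoms)
F2 = F1 ∪ {at(c,c)}  (17 atoms)
goal ⊆ F2  ⇒  h_max = 2

2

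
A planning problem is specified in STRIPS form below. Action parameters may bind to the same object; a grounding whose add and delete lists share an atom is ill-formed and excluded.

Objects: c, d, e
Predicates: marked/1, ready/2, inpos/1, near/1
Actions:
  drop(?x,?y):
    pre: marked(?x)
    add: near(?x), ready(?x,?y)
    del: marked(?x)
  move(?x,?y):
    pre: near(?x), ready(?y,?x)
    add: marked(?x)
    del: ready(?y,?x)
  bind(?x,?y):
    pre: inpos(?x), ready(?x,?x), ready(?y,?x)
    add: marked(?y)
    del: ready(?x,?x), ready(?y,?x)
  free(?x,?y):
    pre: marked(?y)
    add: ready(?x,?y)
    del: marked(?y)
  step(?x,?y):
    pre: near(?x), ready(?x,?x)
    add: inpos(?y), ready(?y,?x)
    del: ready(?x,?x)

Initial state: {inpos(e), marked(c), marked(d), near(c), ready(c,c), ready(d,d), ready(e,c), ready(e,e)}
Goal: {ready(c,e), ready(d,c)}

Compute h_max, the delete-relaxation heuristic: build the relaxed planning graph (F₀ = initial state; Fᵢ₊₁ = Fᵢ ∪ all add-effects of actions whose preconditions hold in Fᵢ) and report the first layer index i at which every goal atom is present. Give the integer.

1

F0 = init (8 atoms)
F1 = F0 ∪ {inpos(d), marked(e), near(d), ready(c,d), ready(c,e), ready(d,c), ready(d,e), ready(e,d)}  (16 atoms)
goal ⊆ F1  ⇒  h_max = 1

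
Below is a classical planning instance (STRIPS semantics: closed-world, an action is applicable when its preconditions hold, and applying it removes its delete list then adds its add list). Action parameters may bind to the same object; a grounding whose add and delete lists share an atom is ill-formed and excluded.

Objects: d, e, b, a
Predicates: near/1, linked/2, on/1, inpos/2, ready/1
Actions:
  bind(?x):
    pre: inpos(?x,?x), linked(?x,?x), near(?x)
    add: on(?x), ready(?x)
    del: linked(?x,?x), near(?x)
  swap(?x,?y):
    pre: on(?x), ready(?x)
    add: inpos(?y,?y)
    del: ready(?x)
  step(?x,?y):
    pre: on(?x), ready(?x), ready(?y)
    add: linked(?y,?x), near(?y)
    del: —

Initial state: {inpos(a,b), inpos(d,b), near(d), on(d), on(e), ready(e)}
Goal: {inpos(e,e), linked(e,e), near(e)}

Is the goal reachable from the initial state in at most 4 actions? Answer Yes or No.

1. step(e,e)  →  {inpos(a,b), inpos(d,b), linked(e,e), near(d), near(e), on(d), on(e), ready(e)}
2. swap(e,e)  →  {inpos(a,b), inpos(d,b), inpos(e,e), linked(e,e), near(d), near(e), on(d), on(e)}
optimal plan length = 2; 2 ≤ 4

Yes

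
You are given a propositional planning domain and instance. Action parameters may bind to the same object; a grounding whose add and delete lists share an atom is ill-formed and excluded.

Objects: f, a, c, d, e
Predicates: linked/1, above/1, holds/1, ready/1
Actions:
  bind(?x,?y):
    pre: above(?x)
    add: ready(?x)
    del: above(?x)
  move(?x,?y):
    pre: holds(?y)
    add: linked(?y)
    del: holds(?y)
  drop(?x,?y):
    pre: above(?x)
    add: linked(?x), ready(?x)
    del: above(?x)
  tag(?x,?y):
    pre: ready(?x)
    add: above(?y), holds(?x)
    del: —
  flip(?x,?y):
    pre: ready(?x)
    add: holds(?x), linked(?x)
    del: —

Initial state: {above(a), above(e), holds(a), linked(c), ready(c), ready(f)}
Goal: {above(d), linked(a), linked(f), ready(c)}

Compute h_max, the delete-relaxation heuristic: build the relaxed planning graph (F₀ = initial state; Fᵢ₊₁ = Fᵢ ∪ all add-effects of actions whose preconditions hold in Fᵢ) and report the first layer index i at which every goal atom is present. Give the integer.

1

F0 = init (6 atoms)
F1 = F0 ∪ {above(c), above(d), above(f), holds(c), holds(f), linked(a), linked(e), linked(f), ready(a), ready(e)}  (16 atoms)
goal ⊆ F1  ⇒  h_max = 1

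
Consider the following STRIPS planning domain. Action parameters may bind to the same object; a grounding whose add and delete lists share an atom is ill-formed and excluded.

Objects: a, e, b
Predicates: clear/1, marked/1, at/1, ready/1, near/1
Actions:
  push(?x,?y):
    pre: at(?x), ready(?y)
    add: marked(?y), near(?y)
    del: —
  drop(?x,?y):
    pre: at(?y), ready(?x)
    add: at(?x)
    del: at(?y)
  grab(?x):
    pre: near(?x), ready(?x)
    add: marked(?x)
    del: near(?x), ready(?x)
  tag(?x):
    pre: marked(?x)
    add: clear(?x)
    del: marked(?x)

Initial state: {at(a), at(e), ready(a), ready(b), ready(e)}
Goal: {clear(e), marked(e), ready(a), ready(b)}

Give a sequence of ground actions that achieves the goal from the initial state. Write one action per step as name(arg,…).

push(a,e); tag(e); push(a,e)

1. push(a,e)  →  {at(a), at(e), marked(e), near(e), ready(a), ready(b), ready(e)}
2. tag(e)  →  {at(a), at(e), clear(e), near(e), ready(a), ready(b), ready(e)}
3. push(a,e)  →  {at(a), at(e), clear(e), marked(e), near(e), ready(a), ready(b), ready(e)}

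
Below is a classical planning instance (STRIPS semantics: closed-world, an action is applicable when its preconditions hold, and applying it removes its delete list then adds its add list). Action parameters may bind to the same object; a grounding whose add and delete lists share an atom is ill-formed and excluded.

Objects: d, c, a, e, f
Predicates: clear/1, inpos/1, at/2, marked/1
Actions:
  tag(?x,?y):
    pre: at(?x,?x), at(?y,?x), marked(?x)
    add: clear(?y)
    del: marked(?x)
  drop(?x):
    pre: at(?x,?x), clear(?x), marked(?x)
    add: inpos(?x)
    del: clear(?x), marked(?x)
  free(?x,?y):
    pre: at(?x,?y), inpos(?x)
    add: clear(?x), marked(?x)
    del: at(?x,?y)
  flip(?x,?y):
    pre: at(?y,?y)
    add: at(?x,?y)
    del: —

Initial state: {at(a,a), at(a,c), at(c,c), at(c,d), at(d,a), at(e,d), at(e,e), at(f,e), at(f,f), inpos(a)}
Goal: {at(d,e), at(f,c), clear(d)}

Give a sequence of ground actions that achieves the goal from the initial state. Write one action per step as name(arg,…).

free(a,c); tag(a,d); flip(d,e); flip(f,c)

1. free(a,c)  →  {at(a,a), at(c,c), at(c,d), at(d,a), at(e,d), at(e,e), at(f,e), at(f,f), clear(a), inpos(a), marked(a)}
2. tag(a,d)  →  {at(a,a), at(c,c), at(c,d), at(d,a), at(e,d), at(e,e), at(f,e), at(f,f), clear(a), clear(d), inpos(a)}
3. flip(d,e)  →  {at(a,a), at(c,c), at(c,d), at(d,a), at(d,e), at(e,d), at(e,e), at(f,e), at(f,f), clear(a), clear(d), inpos(a)}
4. flip(f,c)  →  {at(a,a), at(c,c), at(c,d), at(d,a), at(d,e), at(e,d), at(e,e), at(f,c), at(f,e), at(f,f), clear(a), clear(d), inpos(a)}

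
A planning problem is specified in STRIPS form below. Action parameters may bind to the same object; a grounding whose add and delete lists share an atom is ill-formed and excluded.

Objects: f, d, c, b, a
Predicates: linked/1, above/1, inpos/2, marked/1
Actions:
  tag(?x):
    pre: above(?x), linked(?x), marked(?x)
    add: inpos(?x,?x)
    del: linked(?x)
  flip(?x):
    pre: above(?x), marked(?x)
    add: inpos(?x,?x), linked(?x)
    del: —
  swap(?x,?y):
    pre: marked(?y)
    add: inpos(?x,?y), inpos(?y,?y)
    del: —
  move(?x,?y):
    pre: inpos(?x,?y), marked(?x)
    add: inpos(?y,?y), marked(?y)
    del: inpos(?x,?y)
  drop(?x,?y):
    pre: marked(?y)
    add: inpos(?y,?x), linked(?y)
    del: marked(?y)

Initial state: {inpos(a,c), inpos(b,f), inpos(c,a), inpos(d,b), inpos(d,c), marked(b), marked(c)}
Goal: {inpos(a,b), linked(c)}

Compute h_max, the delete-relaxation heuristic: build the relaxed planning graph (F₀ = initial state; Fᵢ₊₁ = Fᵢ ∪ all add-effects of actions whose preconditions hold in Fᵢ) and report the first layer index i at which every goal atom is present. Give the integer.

1

F0 = init (7 atoms)
F1 = F0 ∪ {inpos(a,a), inpos(a,b), inpos(b,a), inpos(b,b), inpos(b,c), inpos(b,d), inpos(c,b), inpos(c,c), inpos(c,d), inpos(c,f), inpos(f,b), inpos(f,c), inpos(f,f), linked(b), linked(c), marked(a), marked(f)}  (24 atoms)
goal ⊆ F1  ⇒  h_max = 1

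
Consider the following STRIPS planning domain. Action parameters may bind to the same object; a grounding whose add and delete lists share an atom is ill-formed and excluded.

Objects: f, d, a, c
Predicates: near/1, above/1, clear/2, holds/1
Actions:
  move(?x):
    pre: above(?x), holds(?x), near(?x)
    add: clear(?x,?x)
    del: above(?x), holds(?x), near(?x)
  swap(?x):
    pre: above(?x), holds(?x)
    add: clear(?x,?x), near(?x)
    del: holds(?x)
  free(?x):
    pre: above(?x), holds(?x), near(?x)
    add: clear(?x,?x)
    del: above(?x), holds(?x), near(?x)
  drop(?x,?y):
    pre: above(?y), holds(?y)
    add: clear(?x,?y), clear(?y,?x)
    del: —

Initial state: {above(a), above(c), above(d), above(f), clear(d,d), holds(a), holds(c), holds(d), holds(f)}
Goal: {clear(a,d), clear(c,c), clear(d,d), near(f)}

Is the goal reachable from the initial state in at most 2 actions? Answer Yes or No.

No

1. swap(f)  →  {above(a), above(c), above(d), above(f), clear(d,d), clear(f,f), holds(a), holds(c), holds(d), near(f)}
2. swap(c)  →  {above(a), above(c), above(d), above(f), clear(c,c), clear(d,d), clear(f,f), holds(a), holds(d), near(c), near(f)}
3. drop(d,a)  →  {above(a), above(c), above(d), above(f), clear(a,d), clear(c,c), clear(d,a), clear(d,d), clear(f,f), holds(a), holds(d), near(c), near(f)}
optimal plan length = 3; 3 > 2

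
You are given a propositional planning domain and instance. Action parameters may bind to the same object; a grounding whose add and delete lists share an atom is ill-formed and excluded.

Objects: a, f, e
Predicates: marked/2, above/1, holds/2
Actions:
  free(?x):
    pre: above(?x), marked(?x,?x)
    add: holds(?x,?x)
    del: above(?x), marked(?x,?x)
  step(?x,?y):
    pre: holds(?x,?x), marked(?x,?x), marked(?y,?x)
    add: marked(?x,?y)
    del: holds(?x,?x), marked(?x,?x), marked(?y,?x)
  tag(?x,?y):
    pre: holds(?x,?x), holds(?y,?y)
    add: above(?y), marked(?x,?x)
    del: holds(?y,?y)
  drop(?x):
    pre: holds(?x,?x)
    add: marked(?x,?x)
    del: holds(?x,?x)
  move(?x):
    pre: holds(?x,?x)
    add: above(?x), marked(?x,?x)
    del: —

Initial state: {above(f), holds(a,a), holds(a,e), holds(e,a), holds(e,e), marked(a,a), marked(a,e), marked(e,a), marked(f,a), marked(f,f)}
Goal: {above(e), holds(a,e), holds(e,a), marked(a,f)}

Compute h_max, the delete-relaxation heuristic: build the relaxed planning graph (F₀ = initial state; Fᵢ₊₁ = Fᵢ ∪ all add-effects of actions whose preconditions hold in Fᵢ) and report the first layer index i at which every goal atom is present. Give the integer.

F0 = init (10 atoms)
F1 = F0 ∪ {above(a), above(e), holds(f,f), marked(a,f), marked(e,e)}  (15 atoms)
goal ⊆ F1  ⇒  h_max = 1

1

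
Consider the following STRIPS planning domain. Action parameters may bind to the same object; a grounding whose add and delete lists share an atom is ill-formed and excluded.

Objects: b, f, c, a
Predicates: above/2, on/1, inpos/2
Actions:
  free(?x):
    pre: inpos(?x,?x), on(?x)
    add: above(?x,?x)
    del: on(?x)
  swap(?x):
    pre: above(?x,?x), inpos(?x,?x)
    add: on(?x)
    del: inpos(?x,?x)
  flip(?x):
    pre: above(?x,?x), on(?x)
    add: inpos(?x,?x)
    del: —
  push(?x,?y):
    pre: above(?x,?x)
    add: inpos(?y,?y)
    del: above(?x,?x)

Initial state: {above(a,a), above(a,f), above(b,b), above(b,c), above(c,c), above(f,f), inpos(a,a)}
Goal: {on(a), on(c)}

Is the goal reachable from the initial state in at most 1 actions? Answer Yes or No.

1. swap(a)  →  {above(a,a), above(a,f), above(b,b), above(b,c), above(c,c), above(f,f), on(a)}
2. push(b,c)  →  {above(a,a), above(a,f), above(b,c), above(c,c), above(f,f), inpos(c,c), on(a)}
3. swap(c)  →  {above(a,a), above(a,f), above(b,c), above(c,c), above(f,f), on(a), on(c)}
optimal plan length = 3; 3 > 1

No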